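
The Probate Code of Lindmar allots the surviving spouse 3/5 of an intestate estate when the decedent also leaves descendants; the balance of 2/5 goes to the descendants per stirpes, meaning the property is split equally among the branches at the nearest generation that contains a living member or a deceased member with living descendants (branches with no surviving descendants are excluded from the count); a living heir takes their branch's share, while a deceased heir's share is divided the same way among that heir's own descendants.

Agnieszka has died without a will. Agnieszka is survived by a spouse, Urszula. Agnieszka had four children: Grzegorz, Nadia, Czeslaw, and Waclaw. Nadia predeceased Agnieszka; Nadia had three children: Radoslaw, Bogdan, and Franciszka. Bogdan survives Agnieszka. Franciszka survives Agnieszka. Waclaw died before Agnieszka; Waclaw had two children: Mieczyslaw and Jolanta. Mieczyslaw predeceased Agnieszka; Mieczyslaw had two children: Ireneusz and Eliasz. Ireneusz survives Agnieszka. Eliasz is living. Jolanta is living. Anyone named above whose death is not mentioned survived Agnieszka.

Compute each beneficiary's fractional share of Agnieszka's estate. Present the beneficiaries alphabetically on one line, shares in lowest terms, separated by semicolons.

Bogdan 1/30; Czeslaw 1/10; Eliasz 1/40; Franciszka 1/30; Grzegorz 1/10; Ireneusz 1/40; Jolanta 1/20; Radoslaw 1/30; Urszula 3/5

Urszula, as surviving spouse, takes 3/5.
The remaining 2/5 passes to Agnieszka's descendants per stirpes.
The 2/5 is divided into 4 equal shares of 1/10 among Grzegorz, Nadia, Czeslaw, Waclaw.
Grzegorz is living and takes 1/10.
Nadia predeceased; the 1/10 allotted to Nadia's branch passes to Nadia's issue by representation.
The 1/10 is divided into 3 equal shares of 1/30 among Radoslaw, Bogdan, Franciszka.
Radoslaw is living and takes 1/30.
Bogdan is living and takes 1/30.
Franciszka is living and takes 1/30.
Czeslaw is living and takes 1/10.
Waclaw predeceased; the 1/10 allotted to Waclaw's branch passes to Waclaw's issue by representation.
The 1/10 is divided into 2 equal shares of 1/20 among Mieczyslaw, Jolanta.
Mieczyslaw predeceased; the 1/20 allotted to Mieczyslaw's branch passes to Mieczyslaw's issue by representation.
The 1/20 is divided into 2 equal shares of 1/40 among Ireneusz, Eliasz.
Ireneusz is living and takes 1/40.
Eliasz is living and takes 1/40.
Jolanta is living and takes 1/20.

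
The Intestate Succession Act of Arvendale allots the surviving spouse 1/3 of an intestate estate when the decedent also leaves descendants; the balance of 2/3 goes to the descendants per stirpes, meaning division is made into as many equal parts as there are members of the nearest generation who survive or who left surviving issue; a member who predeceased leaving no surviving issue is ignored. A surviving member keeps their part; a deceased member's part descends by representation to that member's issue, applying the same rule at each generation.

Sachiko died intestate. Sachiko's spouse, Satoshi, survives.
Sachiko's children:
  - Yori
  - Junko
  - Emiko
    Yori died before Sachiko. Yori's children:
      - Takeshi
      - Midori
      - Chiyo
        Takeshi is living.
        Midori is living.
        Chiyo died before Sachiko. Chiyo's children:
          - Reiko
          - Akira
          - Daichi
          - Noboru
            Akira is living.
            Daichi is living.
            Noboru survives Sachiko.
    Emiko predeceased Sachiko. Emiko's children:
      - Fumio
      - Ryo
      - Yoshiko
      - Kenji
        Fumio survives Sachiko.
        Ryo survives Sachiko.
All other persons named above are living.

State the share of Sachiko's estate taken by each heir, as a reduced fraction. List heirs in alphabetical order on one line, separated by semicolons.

Akira 1/54; Daichi 1/54; Fumio 1/18; Junko 2/9; Kenji 1/18; Midori 2/27; Noboru 1/54; Reiko 1/54; Ryo 1/18; Satoshi 1/3; Takeshi 2/27; Yoshiko 1/18

Satoshi, as surviving spouse, takes 1/3.
The remaining 2/3 passes to Sachiko's descendants per stirpes.
The 2/3 is divided into 3 equal shares of 2/9 among Yori, Junko, Emiko.
Yori predeceased; the 2/9 allotted to Yori's branch passes to Yori's issue by representation.
The 2/9 is divided into 3 equal shares of 2/27 among Takeshi, Midori, Chiyo.
Takeshi is living and takes 2/27.
Midori is living and takes 2/27.
Chiyo predeceased; the 2/27 allotted to Chiyo's branch passes to Chiyo's issue by representation.
The 2/27 is divided into 4 equal shares of 1/54 among Reiko, Akira, Daichi, Noboru.
Reiko is living and takes 1/54.
Akira is living and takes 1/54.
Daichi is living and takes 1/54.
Noboru is living and takes 1/54.
Junko is living and takes 2/9.
Emiko predeceased; the 2/9 allotted to Emiko's branch passes to Emiko's issue by representation.
The 2/9 is divided into 4 equal shares of 1/18 among Fumio, Ryo, Yoshiko, Kenji.
Fumio is living and takes 1/18.
Ryo is living and takes 1/18.
Yoshiko is living and takes 1/18.
Kenji is living and takes 1/18.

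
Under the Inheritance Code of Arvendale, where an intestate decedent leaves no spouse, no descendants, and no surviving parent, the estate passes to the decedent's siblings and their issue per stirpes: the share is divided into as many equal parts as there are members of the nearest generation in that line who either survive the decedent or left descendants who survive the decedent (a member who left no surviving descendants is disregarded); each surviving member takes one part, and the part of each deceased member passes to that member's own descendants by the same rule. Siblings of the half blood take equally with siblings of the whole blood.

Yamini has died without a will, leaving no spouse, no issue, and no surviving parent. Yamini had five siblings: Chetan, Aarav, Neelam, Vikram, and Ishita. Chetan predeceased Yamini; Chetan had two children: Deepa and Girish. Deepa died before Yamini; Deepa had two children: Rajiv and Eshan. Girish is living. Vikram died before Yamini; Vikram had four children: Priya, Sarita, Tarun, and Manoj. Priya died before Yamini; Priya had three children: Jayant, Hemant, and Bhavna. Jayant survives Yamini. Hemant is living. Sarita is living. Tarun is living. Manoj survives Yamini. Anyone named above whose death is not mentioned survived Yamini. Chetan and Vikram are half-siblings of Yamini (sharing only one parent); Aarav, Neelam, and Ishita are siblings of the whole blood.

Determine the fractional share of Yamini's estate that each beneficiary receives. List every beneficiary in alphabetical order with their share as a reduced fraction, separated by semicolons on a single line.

Aarav 1/5; Bhavna 1/60; Eshan 1/20; Girish 1/10; Hemant 1/60; Ishita 1/5; Jayant 1/60; Manoj 1/20; Neelam 1/5; Rajiv 1/20; Sarita 1/20; Tarun 1/20

No spouse, descendants, or parent survives, so the estate passes to Yamini's siblings per stirpes.
Half-blood and whole-blood siblings take equally under the stated rule.
The estate is divided into 5 equal shares of 1/5 among Chetan, Aarav, Neelam, Vikram, Ishita.
Chetan predeceased; the 1/5 allotted to Chetan's branch passes to Chetan's issue by representation.
The 1/5 is divided into 2 equal shares of 1/10 among Deepa, Girish.
Deepa predeceased; the 1/10 allotted to Deepa's branch passes to Deepa's issue by representation.
The 1/10 is divided into 2 equal shares of 1/20 among Rajiv, Eshan.
Rajiv is living and takes 1/20.
Eshan is living and takes 1/20.
Girish is living and takes 1/10.
Aarav is living and takes 1/5.
Neelam is living and takes 1/5.
Vikram predeceased; the 1/5 allotted to Vikram's branch passes to Vikram's issue by representation.
The 1/5 is divided into 4 equal shares of 1/20 among Priya, Sarita, Tarun, Manoj.
Priya predeceased; the 1/20 allotted to Priya's branch passes to Priya's issue by representation.
The 1/20 is divided into 3 equal shares of 1/60 among Jayant, Hemant, Bhavna.
Jayant is living and takes 1/60.
Hemant is living and takes 1/60.
Bhavna is living and takes 1/60.
Sarita is living and takes 1/20.
Tarun is living and takes 1/20.
Manoj is living and takes 1/20.
Ishita is living and takes 1/5.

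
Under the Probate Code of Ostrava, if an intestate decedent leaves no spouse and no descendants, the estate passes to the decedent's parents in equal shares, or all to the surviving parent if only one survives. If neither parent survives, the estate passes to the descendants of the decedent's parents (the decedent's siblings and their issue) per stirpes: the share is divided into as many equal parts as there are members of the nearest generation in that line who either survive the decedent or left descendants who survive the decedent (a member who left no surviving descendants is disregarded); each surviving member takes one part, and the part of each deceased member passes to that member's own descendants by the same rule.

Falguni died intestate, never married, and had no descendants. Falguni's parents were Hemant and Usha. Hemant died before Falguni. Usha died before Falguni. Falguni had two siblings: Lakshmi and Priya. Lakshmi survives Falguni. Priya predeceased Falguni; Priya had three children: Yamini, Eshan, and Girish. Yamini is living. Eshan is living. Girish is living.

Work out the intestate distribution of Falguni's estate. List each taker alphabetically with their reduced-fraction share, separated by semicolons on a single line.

Eshan 1/6; Girish 1/6; Lakshmi 1/2; Yamini 1/6

Neither parent survives and there are no descendants, so the estate passes to Falguni's siblings and their issue per stirpes.
The estate is divided into 2 equal shares of 1/2 among Lakshmi, Priya.
Lakshmi is living and takes 1/2.
Priya predeceased; the 1/2 allotted to Priya's branch passes to Priya's issue by representation.
The 1/2 is divided into 3 equal shares of 1/6 among Yamini, Eshan, Girish.
Yamini is living and takes 1/6.
Eshan is living and takes 1/6.
Girish is living and takes 1/6.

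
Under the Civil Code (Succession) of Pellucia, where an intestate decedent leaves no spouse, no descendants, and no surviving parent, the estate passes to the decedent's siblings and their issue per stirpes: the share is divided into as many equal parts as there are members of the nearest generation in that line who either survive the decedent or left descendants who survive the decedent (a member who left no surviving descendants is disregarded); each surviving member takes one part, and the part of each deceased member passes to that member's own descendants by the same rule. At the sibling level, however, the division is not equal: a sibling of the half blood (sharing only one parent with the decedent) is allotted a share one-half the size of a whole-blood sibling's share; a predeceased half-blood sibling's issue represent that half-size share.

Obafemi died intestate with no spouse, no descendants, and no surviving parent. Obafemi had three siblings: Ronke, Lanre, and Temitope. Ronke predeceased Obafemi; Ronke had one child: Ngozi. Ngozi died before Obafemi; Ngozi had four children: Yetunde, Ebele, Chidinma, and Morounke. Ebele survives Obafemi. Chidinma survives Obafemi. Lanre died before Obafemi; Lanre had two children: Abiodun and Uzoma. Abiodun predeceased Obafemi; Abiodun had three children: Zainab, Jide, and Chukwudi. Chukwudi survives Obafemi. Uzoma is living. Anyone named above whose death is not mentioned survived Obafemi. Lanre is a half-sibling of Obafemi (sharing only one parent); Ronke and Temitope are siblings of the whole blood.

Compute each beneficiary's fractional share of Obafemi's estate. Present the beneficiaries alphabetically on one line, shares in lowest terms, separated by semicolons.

Chidinma 1/10; Chukwudi 1/30; Ebele 1/10; Jide 1/30; Morounke 1/10; Temitope 2/5; Uzoma 1/10; Yetunde 1/10; Zainab 1/30

No spouse, descendants, or parent survives, so the estate passes to Obafemi's siblings per stirpes.
Half-blood siblings count for one-half the weight of whole-blood siblings at the initial division.
Dividing 1 in proportion to weights (total weight 5/2): Ronke (weight 1) → 2/5; Lanre (weight 1/2) → 1/5; Temitope (weight 1) → 2/5.
Ronke predeceased; the 2/5 allotted to Ronke's branch passes to Ronke's issue by representation.
Ngozi's line is the sole branch at this level, so the full 2/5 passes to Ngozi's issue by representation.
The 2/5 is divided into 4 equal shares of 1/10 among Yetunde, Ebele, Chidinma, Morounke.
Yetunde is living and takes 1/10.
Ebele is living and takes 1/10.
Chidinma is living and takes 1/10.
Morounke is living and takes 1/10.
Lanre predeceased; the 1/5 allotted to Lanre's branch passes to Lanre's issue by representation.
The 1/5 is divided into 2 equal shares of 1/10 among Abiodun, Uzoma.
Abiodun predeceased; the 1/10 allotted to Abiodun's branch passes to Abiodun's issue by representation.
The 1/10 is divided into 3 equal shares of 1/30 among Zainab, Jide, Chukwudi.
Zainab is living and takes 1/30.
Jide is living and takes 1/30.
Chukwudi is living and takes 1/30.
Uzoma is living and takes 1/10.
Temitope is living and takes 2/5.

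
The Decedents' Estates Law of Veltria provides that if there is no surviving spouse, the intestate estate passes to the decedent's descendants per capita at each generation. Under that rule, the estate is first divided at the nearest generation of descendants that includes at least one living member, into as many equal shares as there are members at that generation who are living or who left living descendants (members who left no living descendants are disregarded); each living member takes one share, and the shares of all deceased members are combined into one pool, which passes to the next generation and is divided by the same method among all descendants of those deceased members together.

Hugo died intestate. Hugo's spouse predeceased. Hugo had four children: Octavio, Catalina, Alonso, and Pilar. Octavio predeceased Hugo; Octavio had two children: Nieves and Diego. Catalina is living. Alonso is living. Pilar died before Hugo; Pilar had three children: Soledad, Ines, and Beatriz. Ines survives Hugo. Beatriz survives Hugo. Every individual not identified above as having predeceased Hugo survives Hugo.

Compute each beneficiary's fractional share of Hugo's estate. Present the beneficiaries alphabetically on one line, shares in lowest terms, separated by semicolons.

There is no surviving spouse, so the entire estate passes to Hugo's descendants per capita at each generation.
At generation 1 (Octavio, Catalina, Alonso, Pilar) there are 4 shares of (1)/4 = 1/4 each.
Living: Catalina and Alonso — each takes 1/4.
Deceased: Octavio and Pilar. Their combined 1/2 is pooled and carried to generation 2.
At generation 2 (Nieves, Diego, Soledad, Ines, Beatriz) there are 5 shares of (1/2)/5 = 1/10 each.
Living: Nieves, Diego, Soledad, Ines, and Beatriz — each takes 1/10.

Alonso 1/4; Beatriz 1/10; Catalina 1/4; Diego 1/10; Ines 1/10; Nieves 1/10; Soledad 1/10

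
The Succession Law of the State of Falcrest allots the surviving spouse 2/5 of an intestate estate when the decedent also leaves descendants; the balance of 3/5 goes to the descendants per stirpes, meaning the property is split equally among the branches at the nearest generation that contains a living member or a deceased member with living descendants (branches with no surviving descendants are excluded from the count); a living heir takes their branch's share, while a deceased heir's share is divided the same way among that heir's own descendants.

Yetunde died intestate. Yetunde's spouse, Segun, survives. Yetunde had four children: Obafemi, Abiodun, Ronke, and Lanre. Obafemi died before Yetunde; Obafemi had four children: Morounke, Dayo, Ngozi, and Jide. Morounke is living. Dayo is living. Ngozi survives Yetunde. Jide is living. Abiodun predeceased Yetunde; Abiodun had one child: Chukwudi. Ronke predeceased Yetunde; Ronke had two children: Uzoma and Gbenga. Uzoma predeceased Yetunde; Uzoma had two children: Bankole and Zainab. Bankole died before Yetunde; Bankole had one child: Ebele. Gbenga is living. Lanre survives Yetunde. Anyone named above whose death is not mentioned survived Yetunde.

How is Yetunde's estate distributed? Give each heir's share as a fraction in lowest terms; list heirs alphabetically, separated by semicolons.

Chukwudi 3/20; Dayo 3/80; Ebele 3/80; Gbenga 3/40; Jide 3/80; Lanre 3/20; Morounke 3/80; Ngozi 3/80; Segun 2/5; Zainab 3/80

Segun, as surviving spouse, takes 2/5.
The remaining 3/5 passes to Yetunde's descendants per stirpes.
The 3/5 is divided into 4 equal shares of 3/20 among Obafemi, Abiodun, Ronke, Lanre.
Obafemi predeceased; the 3/20 allotted to Obafemi's branch passes to Obafemi's issue by representation.
The 3/20 is divided into 4 equal shares of 3/80 among Morounke, Dayo, Ngozi, Jide.
Morounke is living and takes 3/80.
Dayo is living and takes 3/80.
Ngozi is living and takes 3/80.
Jide is living and takes 3/80.
Abiodun predeceased; the 3/20 allotted to Abiodun's branch passes to Abiodun's issue by representation.
Chukwudi is the sole taker at this level and receives the full 3/20.
Ronke predeceased; the 3/20 allotted to Ronke's branch passes to Ronke's issue by representation.
The 3/20 is divided into 2 equal shares of 3/40 among Uzoma, Gbenga.
Uzoma predeceased; the 3/40 allotted to Uzoma's branch passes to Uzoma's issue by representation.
The 3/40 is divided into 2 equal shares of 3/80 among Bankole, Zainab.
Bankole predeceased; the 3/80 allotted to Bankole's branch passes to Bankole's issue by representation.
Ebele is the sole taker at this level and receives the full 3/80.
Zainab is living and takes 3/80.
Gbenga is living and takes 3/40.
Lanre is living and takes 3/20.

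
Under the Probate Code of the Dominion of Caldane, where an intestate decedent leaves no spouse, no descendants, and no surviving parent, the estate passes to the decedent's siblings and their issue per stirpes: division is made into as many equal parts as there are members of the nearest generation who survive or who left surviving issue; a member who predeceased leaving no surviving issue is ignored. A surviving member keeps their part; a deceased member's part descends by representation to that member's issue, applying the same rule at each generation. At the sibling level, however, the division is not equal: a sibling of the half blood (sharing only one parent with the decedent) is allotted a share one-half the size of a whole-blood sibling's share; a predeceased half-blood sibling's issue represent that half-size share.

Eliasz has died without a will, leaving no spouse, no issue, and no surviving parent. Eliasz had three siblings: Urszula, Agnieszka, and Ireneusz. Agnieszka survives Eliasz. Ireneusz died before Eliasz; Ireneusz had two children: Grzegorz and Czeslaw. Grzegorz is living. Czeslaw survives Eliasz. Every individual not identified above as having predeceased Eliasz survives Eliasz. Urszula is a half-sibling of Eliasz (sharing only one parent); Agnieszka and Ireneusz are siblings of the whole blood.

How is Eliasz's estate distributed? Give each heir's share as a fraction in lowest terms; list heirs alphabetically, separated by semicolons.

Agnieszka 2/5; Czeslaw 1/5; Grzegorz 1/5; Urszula 1/5

No spouse, descendants, or parent survives, so the estate passes to Eliasz's siblings per stirpes.
Half-blood siblings count for one-half the weight of whole-blood siblings at the initial division.
Dividing 1 in proportion to weights (total weight 5/2): Urszula (weight 1/2) → 1/5; Agnieszka (weight 1) → 2/5; Ireneusz (weight 1) → 2/5.
Urszula is living and takes 1/5.
Agnieszka is living and takes 2/5.
Ireneusz predeceased; the 2/5 allotted to Ireneusz's branch passes to Ireneusz's issue by representation.
The 2/5 is divided into 2 equal shares of 1/5 among Grzegorz, Czeslaw.
Grzegorz is living and takes 1/5.
Czeslaw is living and takes 1/5.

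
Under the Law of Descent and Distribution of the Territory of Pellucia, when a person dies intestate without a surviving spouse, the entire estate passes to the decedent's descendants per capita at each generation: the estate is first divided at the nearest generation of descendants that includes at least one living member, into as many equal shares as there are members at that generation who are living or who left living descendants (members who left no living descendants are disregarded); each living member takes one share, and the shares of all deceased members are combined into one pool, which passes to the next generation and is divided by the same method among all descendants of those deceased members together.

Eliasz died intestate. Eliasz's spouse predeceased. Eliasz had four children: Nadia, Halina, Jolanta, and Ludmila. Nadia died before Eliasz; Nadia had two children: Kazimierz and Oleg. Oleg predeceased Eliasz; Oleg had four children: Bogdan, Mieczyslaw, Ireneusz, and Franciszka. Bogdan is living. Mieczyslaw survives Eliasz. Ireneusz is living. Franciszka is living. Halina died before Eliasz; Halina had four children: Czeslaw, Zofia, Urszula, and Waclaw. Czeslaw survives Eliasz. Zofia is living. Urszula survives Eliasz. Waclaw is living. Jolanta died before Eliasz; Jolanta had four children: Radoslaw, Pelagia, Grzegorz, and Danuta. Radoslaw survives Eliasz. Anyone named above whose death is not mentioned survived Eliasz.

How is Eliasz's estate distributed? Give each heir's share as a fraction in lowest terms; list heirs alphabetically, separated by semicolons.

Bogdan 3/160; Czeslaw 3/40; Danuta 3/40; Franciszka 3/160; Grzegorz 3/40; Ireneusz 3/160; Kazimierz 3/40; Ludmila 1/4; Mieczyslaw 3/160; Pelagia 3/40; Radoslaw 3/40; Urszula 3/40; Waclaw 3/40; Zofia 3/40

There is no surviving spouse, so the entire estate passes to Eliasz's descendants per capita at each generation.
At generation 1 (Nadia, Halina, Jolanta, Ludmila) there are 4 shares of (1)/4 = 1/4 each.
Living: Ludmila — each takes 1/4.
Deceased: Nadia, Halina, and Jolanta. Their combined 3/4 is pooled and carried to generation 2.
At generation 2 (Kazimierz, Oleg, Czeslaw, Zofia, Urszula, Waclaw, Radoslaw, Pelagia, Grzegorz, Danuta) there are 10 shares of (3/4)/10 = 3/40 each.
Living: Kazimierz, Czeslaw, Zofia, Urszula, Waclaw, Radoslaw, Pelagia, Grzegorz, and Danuta — each takes 3/40.
Deceased: Oleg. That 3/40 share is carried to generation 3.
At generation 3 (Bogdan, Mieczyslaw, Ireneusz, Franciszka) there are 4 shares of (3/40)/4 = 3/160 each.
Living: Bogdan, Mieczyslaw, Ireneusz, and Franciszka — each takes 3/160.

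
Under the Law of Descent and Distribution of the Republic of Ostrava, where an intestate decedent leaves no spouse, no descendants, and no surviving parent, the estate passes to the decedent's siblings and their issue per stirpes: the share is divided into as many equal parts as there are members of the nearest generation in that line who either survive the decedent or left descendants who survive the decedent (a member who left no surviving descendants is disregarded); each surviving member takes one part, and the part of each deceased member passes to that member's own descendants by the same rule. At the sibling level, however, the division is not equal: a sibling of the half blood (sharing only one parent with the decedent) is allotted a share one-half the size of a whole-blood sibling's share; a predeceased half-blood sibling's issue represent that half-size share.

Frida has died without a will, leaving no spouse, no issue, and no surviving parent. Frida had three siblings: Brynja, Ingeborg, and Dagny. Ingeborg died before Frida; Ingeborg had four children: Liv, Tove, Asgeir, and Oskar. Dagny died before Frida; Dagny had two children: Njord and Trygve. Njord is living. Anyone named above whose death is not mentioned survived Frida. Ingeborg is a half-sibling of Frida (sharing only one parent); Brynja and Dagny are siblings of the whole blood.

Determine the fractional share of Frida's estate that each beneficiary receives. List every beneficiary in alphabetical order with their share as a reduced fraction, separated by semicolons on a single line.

No spouse, descendants, or parent survives, so the estate passes to Frida's siblings per stirpes.
Half-blood siblings count for one-half the weight of whole-blood siblings at the initial division.
Dividing 1 in proportion to weights (total weight 5/2): Brynja (weight 1) → 2/5; Ingeborg (weight 1/2) → 1/5; Dagny (weight 1) → 2/5.
Brynja is living and takes 2/5.
Ingeborg predeceased; the 1/5 allotted to Ingeborg's branch passes to Ingeborg's issue by representation.
The 1/5 is divided into 4 equal shares of 1/20 among Liv, Tove, Asgeir, Oskar.
Liv is living and takes 1/20.
Tove is living and takes 1/20.
Asgeir is living and takes 1/20.
Oskar is living and takes 1/20.
Dagny predeceased; the 2/5 allotted to Dagny's branch passes to Dagny's issue by representation.
The 2/5 is divided into 2 equal shares of 1/5 among Njord, Trygve.
Njord is living and takes 1/5.
Trygve is living and takes 1/5.

Asgeir 1/20; Brynja 2/5; Liv 1/20; Njord 1/5; Oskar 1/20; Tove 1/20; Trygve 1/5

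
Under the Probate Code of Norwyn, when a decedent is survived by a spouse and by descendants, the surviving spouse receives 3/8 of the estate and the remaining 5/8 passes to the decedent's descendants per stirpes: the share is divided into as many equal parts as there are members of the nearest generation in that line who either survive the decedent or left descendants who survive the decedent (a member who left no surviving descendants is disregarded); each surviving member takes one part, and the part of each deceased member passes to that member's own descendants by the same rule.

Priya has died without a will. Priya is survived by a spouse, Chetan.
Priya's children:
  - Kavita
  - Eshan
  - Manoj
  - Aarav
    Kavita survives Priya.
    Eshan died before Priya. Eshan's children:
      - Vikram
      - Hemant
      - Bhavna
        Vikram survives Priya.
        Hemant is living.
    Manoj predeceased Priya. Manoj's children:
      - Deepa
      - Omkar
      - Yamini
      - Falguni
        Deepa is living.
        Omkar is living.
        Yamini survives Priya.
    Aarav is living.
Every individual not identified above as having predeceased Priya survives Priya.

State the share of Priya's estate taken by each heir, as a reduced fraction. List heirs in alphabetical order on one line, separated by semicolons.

Aarav 5/32; Bhavna 5/96; Chetan 3/8; Deepa 5/128; Falguni 5/128; Hemant 5/96; Kavita 5/32; Omkar 5/128; Vikram 5/96; Yamini 5/128

Chetan, as surviving spouse, takes 3/8.
The remaining 5/8 passes to Priya's descendants per stirpes.
The 5/8 is divided into 4 equal shares of 5/32 among Kavita, Eshan, Manoj, Aarav.
Kavita is living and takes 5/32.
Eshan predeceased; the 5/32 allotted to Eshan's branch passes to Eshan's issue by representation.
The 5/32 is divided into 3 equal shares of 5/96 among Vikram, Hemant, Bhavna.
Vikram is living and takes 5/96.
Hemant is living and takes 5/96.
Bhavna is living and takes 5/96.
Manoj predeceased; the 5/32 allotted to Manoj's branch passes to Manoj's issue by representation.
The 5/32 is divided into 4 equal shares of 5/128 among Deepa, Omkar, Yamini, Falguni.
Deepa is living and takes 5/128.
Omkar is living and takes 5/128.
Yamini is living and takes 5/128.
Falguni is living and takes 5/128.
Aarav is living and takes 5/32.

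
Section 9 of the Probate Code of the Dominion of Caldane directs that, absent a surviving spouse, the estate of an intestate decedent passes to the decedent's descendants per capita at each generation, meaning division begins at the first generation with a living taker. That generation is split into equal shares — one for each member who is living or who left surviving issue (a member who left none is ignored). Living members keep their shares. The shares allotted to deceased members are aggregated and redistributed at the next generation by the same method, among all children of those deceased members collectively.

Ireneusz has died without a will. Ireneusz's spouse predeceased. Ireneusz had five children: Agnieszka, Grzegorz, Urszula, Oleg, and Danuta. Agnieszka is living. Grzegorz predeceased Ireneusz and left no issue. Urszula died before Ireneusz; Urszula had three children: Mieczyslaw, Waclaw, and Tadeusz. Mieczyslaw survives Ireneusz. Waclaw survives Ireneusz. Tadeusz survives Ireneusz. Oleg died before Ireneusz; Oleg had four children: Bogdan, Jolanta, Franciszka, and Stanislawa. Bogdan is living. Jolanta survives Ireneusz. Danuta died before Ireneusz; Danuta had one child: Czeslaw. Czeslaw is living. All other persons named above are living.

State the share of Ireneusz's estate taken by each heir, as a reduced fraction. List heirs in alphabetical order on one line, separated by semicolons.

There is no surviving spouse, so the entire estate passes to Ireneusz's descendants per capita at each generation.
At generation 1 (Agnieszka, Urszula, Oleg, Danuta) there are 4 shares of (1)/4 = 1/4 each.
Living: Agnieszka — each takes 1/4.
Deceased: Urszula, Oleg, and Danuta. Their combined 3/4 is pooled and carried to generation 2.
At generation 2 (Mieczyslaw, Waclaw, Tadeusz, Bogdan, Jolanta, Franciszka, Stanislawa, Czeslaw) there are 8 shares of (3/4)/8 = 3/32 each.
Living: Mieczyslaw, Waclaw, Tadeusz, Bogdan, Jolanta, Franciszka, Stanislawa, and Czeslaw — each takes 3/32.

Agnieszka 1/4; Bogdan 3/32; Czeslaw 3/32; Franciszka 3/32; Jolanta 3/32; Mieczyslaw 3/32; Stanislawa 3/32; Tadeusz 3/32; Waclaw 3/32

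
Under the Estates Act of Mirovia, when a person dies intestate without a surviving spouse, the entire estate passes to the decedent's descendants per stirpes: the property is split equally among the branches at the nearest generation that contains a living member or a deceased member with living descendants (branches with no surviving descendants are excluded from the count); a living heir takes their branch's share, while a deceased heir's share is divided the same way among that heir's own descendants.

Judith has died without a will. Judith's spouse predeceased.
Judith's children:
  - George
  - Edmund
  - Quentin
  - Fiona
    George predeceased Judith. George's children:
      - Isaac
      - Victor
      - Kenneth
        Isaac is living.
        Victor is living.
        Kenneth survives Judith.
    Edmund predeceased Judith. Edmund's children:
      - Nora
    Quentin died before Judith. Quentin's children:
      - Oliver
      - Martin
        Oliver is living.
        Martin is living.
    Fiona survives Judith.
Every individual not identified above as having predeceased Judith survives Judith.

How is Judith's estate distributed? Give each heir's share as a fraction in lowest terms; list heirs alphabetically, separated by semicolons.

There is no surviving spouse, so the entire estate passes to Judith's descendants per stirpes.
The estate is divided into 4 equal shares of 1/4 among George, Edmund, Quentin, Fiona.
George predeceased; the 1/4 allotted to George's branch passes to George's issue by representation.
The 1/4 is divided into 3 equal shares of 1/12 among Isaac, Victor, Kenneth.
Isaac is living and takes 1/12.
Victor is living and takes 1/12.
Kenneth is living and takes 1/12.
Edmund predeceased; the 1/4 allotted to Edmund's branch passes to Edmund's issue by representation.
Nora is the sole taker at this level and receives the full 1/4.
Quentin predeceased; the 1/4 allotted to Quentin's branch passes to Quentin's issue by representation.
The 1/4 is divided into 2 equal shares of 1/8 among Oliver, Martin.
Oliver is living and takes 1/8.
Martin is living and takes 1/8.
Fiona is living and takes 1/4.

Fiona 1/4; Isaac 1/12; Kenneth 1/12; Martin 1/8; Nora 1/4; Oliver 1/8; Victor 1/12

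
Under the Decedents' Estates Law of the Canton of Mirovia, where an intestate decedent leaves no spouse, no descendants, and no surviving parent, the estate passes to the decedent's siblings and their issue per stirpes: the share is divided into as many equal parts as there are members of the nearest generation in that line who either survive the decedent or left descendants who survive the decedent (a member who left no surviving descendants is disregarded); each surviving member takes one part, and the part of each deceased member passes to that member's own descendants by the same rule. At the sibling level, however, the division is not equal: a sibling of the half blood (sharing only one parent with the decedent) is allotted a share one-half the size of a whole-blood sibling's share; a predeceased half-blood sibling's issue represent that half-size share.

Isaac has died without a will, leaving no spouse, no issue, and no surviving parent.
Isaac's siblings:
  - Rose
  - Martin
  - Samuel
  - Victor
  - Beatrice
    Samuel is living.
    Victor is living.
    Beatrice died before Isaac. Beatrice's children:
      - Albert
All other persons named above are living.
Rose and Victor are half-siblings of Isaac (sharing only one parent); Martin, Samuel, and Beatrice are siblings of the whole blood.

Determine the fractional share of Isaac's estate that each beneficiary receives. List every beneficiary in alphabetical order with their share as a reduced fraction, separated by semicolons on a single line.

Albert 1/4; Martin 1/4; Rose 1/8; Samuel 1/4; Victor 1/8

No spouse, descendants, or parent survives, so the estate passes to Isaac's siblings per stirpes.
Half-blood siblings count for one-half the weight of whole-blood siblings at the initial division.
Dividing 1 in proportion to weights (total weight 4): Rose (weight 1/2) → 1/8; Martin (weight 1) → 1/4; Samuel (weight 1) → 1/4; Victor (weight 1/2) → 1/8; Beatrice (weight 1) → 1/4.
Rose is living and takes 1/8.
Martin is living and takes 1/4.
Samuel is living and takes 1/4.
Victor is living and takes 1/8.
Beatrice predeceased; the 1/4 allotted to Beatrice's branch passes to Beatrice's issue by representation.
Albert is the sole taker at this level and receives the full 1/4.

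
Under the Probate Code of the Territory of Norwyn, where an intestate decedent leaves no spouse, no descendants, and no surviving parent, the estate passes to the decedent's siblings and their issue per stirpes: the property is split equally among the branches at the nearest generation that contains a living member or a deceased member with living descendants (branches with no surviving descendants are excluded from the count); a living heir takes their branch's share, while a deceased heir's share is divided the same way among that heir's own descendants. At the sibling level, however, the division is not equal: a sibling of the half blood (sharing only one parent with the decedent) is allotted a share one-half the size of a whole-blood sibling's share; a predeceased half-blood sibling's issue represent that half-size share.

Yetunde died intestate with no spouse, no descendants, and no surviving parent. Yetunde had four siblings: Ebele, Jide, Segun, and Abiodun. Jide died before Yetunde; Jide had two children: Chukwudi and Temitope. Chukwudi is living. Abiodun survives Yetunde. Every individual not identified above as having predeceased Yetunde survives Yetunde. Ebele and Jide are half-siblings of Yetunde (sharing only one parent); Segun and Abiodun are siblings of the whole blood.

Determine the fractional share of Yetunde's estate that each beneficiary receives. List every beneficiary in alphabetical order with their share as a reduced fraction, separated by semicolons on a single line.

Abiodun 1/3; Chukwudi 1/12; Ebele 1/6; Segun 1/3; Temitope 1/12

No spouse, descendants, or parent survives, so the estate passes to Yetunde's siblings per stirpes.
Half-blood siblings count for one-half the weight of whole-blood siblings at the initial division.
Dividing 1 in proportion to weights (total weight 3): Ebele (weight 1/2) → 1/6; Jide (weight 1/2) → 1/6; Segun (weight 1) → 1/3; Abiodun (weight 1) → 1/3.
Ebele is living and takes 1/6.
Jide predeceased; the 1/6 allotted to Jide's branch passes to Jide's issue by representation.
The 1/6 is divided into 2 equal shares of 1/12 among Chukwudi, Temitope.
Chukwudi is living and takes 1/12.
Temitope is living and takes 1/12.
Segun is living and takes 1/3.
Abiodun is living and takes 1/3.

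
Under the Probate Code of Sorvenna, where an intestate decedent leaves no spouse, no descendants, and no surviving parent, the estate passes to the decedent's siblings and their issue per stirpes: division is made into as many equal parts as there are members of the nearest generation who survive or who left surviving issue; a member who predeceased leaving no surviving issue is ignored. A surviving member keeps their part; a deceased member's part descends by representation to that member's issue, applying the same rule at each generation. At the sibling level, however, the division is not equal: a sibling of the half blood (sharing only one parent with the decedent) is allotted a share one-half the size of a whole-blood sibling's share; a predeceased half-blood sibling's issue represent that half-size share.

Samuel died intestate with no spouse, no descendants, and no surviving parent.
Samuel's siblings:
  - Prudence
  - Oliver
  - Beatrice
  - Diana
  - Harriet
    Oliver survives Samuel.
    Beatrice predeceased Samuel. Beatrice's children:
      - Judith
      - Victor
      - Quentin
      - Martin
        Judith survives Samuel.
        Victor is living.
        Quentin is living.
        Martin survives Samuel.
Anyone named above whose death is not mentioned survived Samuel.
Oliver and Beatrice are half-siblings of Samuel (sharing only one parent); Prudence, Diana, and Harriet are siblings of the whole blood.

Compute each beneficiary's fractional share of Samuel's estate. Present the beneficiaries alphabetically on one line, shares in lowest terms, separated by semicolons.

Diana 1/4; Harriet 1/4; Judith 1/32; Martin 1/32; Oliver 1/8; Prudence 1/4; Quentin 1/32; Victor 1/32

No spouse, descendants, or parent survives, so the estate passes to Samuel's siblings per stirpes.
Half-blood siblings count for one-half the weight of whole-blood siblings at the initial division.
Dividing 1 in proportion to weights (total weight 4): Prudence (weight 1) → 1/4; Oliver (weight 1/2) → 1/8; Beatrice (weight 1/2) → 1/8; Diana (weight 1) → 1/4; Harriet (weight 1) → 1/4.
Prudence is living and takes 1/4.
Oliver is living and takes 1/8.
Beatrice predeceased; the 1/8 allotted to Beatrice's branch passes to Beatrice's issue by representation.
The 1/8 is divided into 4 equal shares of 1/32 among Judith, Victor, Quentin, Martin.
Judith is living and takes 1/32.
Victor is living and takes 1/32.
Quentin is living and takes 1/32.
Martin is living and takes 1/32.
Diana is living and takes 1/4.
Harriet is living and takes 1/4.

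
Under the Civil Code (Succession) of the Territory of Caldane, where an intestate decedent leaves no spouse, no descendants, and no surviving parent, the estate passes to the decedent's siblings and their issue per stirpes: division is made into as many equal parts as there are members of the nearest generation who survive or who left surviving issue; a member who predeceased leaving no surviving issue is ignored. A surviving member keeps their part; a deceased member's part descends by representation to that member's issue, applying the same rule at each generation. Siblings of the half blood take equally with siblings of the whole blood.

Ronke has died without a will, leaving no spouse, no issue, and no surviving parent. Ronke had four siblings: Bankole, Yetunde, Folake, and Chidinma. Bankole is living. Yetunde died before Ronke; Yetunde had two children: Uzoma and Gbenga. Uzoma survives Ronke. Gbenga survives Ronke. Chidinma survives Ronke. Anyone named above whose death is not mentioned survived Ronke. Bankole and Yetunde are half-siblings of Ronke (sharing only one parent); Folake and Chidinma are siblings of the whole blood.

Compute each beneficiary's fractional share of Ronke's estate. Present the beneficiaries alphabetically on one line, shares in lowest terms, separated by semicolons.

No spouse, descendants, or parent survives, so the estate passes to Ronke's siblings per stirpes.
Half-blood and whole-blood siblings take equally under the stated rule.
The estate is divided into 4 equal shares of 1/4 among Bankole, Yetunde, Folake, Chidinma.
Bankole is living and takes 1/4.
Yetunde predeceased; the 1/4 allotted to Yetunde's branch passes to Yetunde's issue by representation.
The 1/4 is divided into 2 equal shares of 1/8 among Uzoma, Gbenga.
Uzoma is living and takes 1/8.
Gbenga is living and takes 1/8.
Folake is living and takes 1/4.
Chidinma is living and takes 1/4.

Bankole 1/4; Chidinma 1/4; Folake 1/4; Gbenga 1/8; Uzoma 1/8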